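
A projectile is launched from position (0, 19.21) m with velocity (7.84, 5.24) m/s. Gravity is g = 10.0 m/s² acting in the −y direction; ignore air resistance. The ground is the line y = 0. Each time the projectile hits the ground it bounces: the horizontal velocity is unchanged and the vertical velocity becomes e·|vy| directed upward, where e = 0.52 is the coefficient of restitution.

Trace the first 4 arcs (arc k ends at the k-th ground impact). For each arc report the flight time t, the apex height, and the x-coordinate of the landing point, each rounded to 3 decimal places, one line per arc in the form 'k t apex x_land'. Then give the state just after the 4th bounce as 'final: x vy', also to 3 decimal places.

Arc 1: start y=19.210, vy=5.240 → t=2.553, apex=20.583, x_land=20.015, impact vy=-20.289
  bounce: vy ← 0.52·20.289 = 10.550
Arc 2: start y=0.000, vy=10.550 → t=2.110, apex=5.566, x_land=36.558, impact vy=-10.550
  bounce: vy ← 0.52·10.550 = 5.486
Arc 3: start y=0.000, vy=5.486 → t=1.097, apex=1.505, x_land=45.161, impact vy=-5.486
  bounce: vy ← 0.52·5.486 = 2.853
Arc 4: start y=0.000, vy=2.853 → t=0.571, apex=0.407, x_land=49.634, impact vy=-2.853
  bounce: vy ← 0.52·2.853 = 1.483

1 2.553 20.583 20.015
2 2.110 5.566 36.558
3 1.097 1.505 45.161
4 0.571 0.407 49.634
final: 49.634 1.483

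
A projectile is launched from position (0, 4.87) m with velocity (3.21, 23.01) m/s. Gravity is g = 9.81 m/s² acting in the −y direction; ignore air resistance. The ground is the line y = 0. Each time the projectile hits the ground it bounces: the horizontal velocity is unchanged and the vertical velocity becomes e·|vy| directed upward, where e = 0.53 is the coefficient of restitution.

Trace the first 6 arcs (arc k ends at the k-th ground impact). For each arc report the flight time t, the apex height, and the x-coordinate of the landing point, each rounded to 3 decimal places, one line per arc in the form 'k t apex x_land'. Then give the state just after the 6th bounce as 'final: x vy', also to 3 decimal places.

1 4.894 31.856 15.710
2 2.701 8.948 24.381
3 1.432 2.514 28.977
4 0.759 0.706 31.413
5 0.402 0.198 32.704
6 0.213 0.056 33.388
final: 33.388 0.554

Arc 1: start y=4.870, vy=23.010 → t=4.894, apex=31.856, x_land=15.710, impact vy=-25.000
  bounce: vy ← 0.53·25.000 = 13.250
Arc 2: start y=0.000, vy=13.250 → t=2.701, apex=8.948, x_land=24.381, impact vy=-13.250
  bounce: vy ← 0.53·13.250 = 7.023
Arc 3: start y=0.000, vy=7.023 → t=1.432, apex=2.514, x_land=28.977, impact vy=-7.023
  bounce: vy ← 0.53·7.023 = 3.722
Arc 4: start y=0.000, vy=3.722 → t=0.759, apex=0.706, x_land=31.413, impact vy=-3.722
  bounce: vy ← 0.53·3.722 = 1.973
Arc 5: start y=0.000, vy=1.973 → t=0.402, apex=0.198, x_land=32.704, impact vy=-1.973
  bounce: vy ← 0.53·1.973 = 1.045
Arc 6: start y=0.000, vy=1.045 → t=0.213, apex=0.056, x_land=33.388, impact vy=-1.045
  bounce: vy ← 0.53·1.045 = 0.554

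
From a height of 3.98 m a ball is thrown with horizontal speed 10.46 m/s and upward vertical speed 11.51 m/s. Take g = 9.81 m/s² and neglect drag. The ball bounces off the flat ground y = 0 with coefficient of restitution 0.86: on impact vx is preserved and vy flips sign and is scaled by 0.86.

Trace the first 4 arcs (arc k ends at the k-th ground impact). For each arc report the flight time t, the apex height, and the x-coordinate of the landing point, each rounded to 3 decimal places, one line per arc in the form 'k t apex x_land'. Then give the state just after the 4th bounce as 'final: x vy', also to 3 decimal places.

1 2.652 10.732 27.745
2 2.544 7.938 54.358
3 2.188 5.871 77.244
4 1.882 4.342 96.927
final: 96.927 7.938

Arc 1: start y=3.980, vy=11.510 → t=2.652, apex=10.732, x_land=27.745, impact vy=-14.511
  bounce: vy ← 0.86·14.511 = 12.479
Arc 2: start y=0.000, vy=12.479 → t=2.544, apex=7.938, x_land=54.358, impact vy=-12.479
  bounce: vy ← 0.86·12.479 = 10.732
Arc 3: start y=0.000, vy=10.732 → t=2.188, apex=5.871, x_land=77.244, impact vy=-10.732
  bounce: vy ← 0.86·10.732 = 9.230
Arc 4: start y=0.000, vy=9.230 → t=1.882, apex=4.342, x_land=96.927, impact vy=-9.230
  bounce: vy ← 0.86·9.230 = 7.938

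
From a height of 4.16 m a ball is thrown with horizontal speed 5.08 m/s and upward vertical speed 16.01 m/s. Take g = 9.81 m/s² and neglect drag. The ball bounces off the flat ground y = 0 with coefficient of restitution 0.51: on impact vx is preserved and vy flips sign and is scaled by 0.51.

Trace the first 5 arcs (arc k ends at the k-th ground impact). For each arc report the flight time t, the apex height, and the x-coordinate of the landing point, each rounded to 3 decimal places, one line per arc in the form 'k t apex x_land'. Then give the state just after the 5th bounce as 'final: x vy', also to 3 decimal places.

Arc 1: start y=4.160, vy=16.010 → t=3.506, apex=17.224, x_land=17.810, impact vy=-18.383
  bounce: vy ← 0.51·18.383 = 9.375
Arc 2: start y=0.000, vy=9.375 → t=1.911, apex=4.480, x_land=27.520, impact vy=-9.375
  bounce: vy ← 0.51·9.375 = 4.781
Arc 3: start y=0.000, vy=4.781 → t=0.975, apex=1.165, x_land=32.472, impact vy=-4.781
  bounce: vy ← 0.51·4.781 = 2.439
Arc 4: start y=0.000, vy=2.439 → t=0.497, apex=0.303, x_land=34.998, impact vy=-2.439
  bounce: vy ← 0.51·2.439 = 1.244
Arc 5: start y=0.000, vy=1.244 → t=0.254, apex=0.079, x_land=36.286, impact vy=-1.244
  bounce: vy ← 0.51·1.244 = 0.634

1 3.506 17.224 17.810
2 1.911 4.480 27.520
3 0.975 1.165 32.472
4 0.497 0.303 34.998
5 0.254 0.079 36.286
final: 36.286 0.634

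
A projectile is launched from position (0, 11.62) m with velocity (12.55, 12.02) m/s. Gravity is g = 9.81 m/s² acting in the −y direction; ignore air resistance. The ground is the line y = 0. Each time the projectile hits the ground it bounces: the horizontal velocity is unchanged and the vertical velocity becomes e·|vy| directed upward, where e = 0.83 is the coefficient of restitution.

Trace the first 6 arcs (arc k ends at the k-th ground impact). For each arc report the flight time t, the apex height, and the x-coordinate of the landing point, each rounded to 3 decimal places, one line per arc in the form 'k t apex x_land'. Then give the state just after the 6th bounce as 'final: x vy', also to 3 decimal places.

1 3.193 18.984 40.067
2 3.266 13.078 81.052
3 2.711 9.009 115.070
4 2.250 6.207 143.304
5 1.867 4.276 166.739
6 1.550 2.946 186.190
final: 186.190 6.310

Arc 1: start y=11.620, vy=12.020 → t=3.193, apex=18.984, x_land=40.067, impact vy=-19.299
  bounce: vy ← 0.83·19.299 = 16.018
Arc 2: start y=0.000, vy=16.018 → t=3.266, apex=13.078, x_land=81.052, impact vy=-16.018
  bounce: vy ← 0.83·16.018 = 13.295
Arc 3: start y=0.000, vy=13.295 → t=2.711, apex=9.009, x_land=115.070, impact vy=-13.295
  bounce: vy ← 0.83·13.295 = 11.035
Arc 4: start y=0.000, vy=11.035 → t=2.250, apex=6.207, x_land=143.304, impact vy=-11.035
  bounce: vy ← 0.83·11.035 = 9.159
Arc 5: start y=0.000, vy=9.159 → t=1.867, apex=4.276, x_land=166.739, impact vy=-9.159
  bounce: vy ← 0.83·9.159 = 7.602
Arc 6: start y=0.000, vy=7.602 → t=1.550, apex=2.946, x_land=186.190, impact vy=-7.602
  bounce: vy ← 0.83·7.602 = 6.310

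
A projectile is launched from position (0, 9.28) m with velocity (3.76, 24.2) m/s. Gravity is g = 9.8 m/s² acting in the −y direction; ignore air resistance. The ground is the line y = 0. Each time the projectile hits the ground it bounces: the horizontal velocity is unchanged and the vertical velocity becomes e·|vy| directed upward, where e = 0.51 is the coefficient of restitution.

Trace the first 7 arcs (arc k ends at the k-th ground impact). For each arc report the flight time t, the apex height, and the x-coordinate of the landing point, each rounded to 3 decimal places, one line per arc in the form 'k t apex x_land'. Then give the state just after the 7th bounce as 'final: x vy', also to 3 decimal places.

Arc 1: start y=9.280, vy=24.200 → t=5.296, apex=39.160, x_land=19.914, impact vy=-27.704
  bounce: vy ← 0.51·27.704 = 14.129
Arc 2: start y=0.000, vy=14.129 → t=2.884, apex=10.185, x_land=30.756, impact vy=-14.129
  bounce: vy ← 0.51·14.129 = 7.206
Arc 3: start y=0.000, vy=7.206 → t=1.471, apex=2.649, x_land=36.286, impact vy=-7.206
  bounce: vy ← 0.51·7.206 = 3.675
Arc 4: start y=0.000, vy=3.675 → t=0.750, apex=0.689, x_land=39.106, impact vy=-3.675
  bounce: vy ← 0.51·3.675 = 1.874
Arc 5: start y=0.000, vy=1.874 → t=0.383, apex=0.179, x_land=40.544, impact vy=-1.874
  bounce: vy ← 0.51·1.874 = 0.956
Arc 6: start y=0.000, vy=0.956 → t=0.195, apex=0.047, x_land=41.277, impact vy=-0.956
  bounce: vy ← 0.51·0.956 = 0.487
Arc 7: start y=0.000, vy=0.487 → t=0.099, apex=0.012, x_land=41.651, impact vy=-0.487
  bounce: vy ← 0.51·0.487 = 0.249

1 5.296 39.160 19.914
2 2.884 10.185 30.756
3 1.471 2.649 36.286
4 0.750 0.689 39.106
5 0.383 0.179 40.544
6 0.195 0.047 41.277
7 0.099 0.012 41.651
final: 41.651 0.249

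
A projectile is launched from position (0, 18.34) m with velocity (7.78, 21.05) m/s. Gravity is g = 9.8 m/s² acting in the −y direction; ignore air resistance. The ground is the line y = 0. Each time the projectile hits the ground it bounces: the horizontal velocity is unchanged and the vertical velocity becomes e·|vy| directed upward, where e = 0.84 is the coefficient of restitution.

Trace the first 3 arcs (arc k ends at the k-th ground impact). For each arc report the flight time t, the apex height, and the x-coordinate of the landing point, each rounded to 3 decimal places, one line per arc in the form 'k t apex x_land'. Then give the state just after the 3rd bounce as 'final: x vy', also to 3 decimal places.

Arc 1: start y=18.340, vy=21.050 → t=5.039, apex=40.947, x_land=39.201, impact vy=-28.330
  bounce: vy ← 0.84·28.330 = 23.797
Arc 2: start y=0.000, vy=23.797 → t=4.857, apex=28.892, x_land=76.985, impact vy=-23.797
  bounce: vy ← 0.84·23.797 = 19.989
Arc 3: start y=0.000, vy=19.989 → t=4.079, apex=20.386, x_land=108.723, impact vy=-19.989
  bounce: vy ← 0.84·19.989 = 16.791

1 5.039 40.947 39.201
2 4.857 28.892 76.985
3 4.079 20.386 108.723
final: 108.723 16.791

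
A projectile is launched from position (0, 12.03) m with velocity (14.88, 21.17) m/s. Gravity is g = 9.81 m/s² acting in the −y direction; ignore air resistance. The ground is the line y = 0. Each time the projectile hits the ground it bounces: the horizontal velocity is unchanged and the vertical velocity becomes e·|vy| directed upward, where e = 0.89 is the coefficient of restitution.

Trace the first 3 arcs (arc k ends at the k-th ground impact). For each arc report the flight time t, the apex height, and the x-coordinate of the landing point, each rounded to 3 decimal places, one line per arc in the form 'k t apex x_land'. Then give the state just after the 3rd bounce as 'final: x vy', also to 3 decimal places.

1 4.824 34.872 71.787
2 4.746 27.622 142.410
3 4.224 21.880 205.264
final: 205.264 18.440

Arc 1: start y=12.030, vy=21.170 → t=4.824, apex=34.872, x_land=71.787, impact vy=-26.157
  bounce: vy ← 0.89·26.157 = 23.280
Arc 2: start y=0.000, vy=23.280 → t=4.746, apex=27.622, x_land=142.410, impact vy=-23.280
  bounce: vy ← 0.89·23.280 = 20.719
Arc 3: start y=0.000, vy=20.719 → t=4.224, apex=21.880, x_land=205.264, impact vy=-20.719
  bounce: vy ← 0.89·20.719 = 18.440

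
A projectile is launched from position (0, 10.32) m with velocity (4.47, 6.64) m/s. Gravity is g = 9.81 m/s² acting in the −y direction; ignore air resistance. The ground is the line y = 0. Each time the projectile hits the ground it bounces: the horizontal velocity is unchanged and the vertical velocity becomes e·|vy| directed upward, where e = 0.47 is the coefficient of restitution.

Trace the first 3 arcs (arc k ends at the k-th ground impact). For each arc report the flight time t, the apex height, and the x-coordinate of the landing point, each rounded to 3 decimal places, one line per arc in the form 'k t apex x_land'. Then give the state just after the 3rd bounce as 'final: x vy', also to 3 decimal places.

Arc 1: start y=10.320, vy=6.640 → t=2.278, apex=12.567, x_land=10.181, impact vy=-15.702
  bounce: vy ← 0.47·15.702 = 7.380
Arc 2: start y=0.000, vy=7.380 → t=1.505, apex=2.776, x_land=16.906, impact vy=-7.380
  bounce: vy ← 0.47·7.380 = 3.469
Arc 3: start y=0.000, vy=3.469 → t=0.707, apex=0.613, x_land=20.067, impact vy=-3.469
  bounce: vy ← 0.47·3.469 = 1.630

1 2.278 12.567 10.181
2 1.505 2.776 16.906
3 0.707 0.613 20.067
final: 20.067 1.630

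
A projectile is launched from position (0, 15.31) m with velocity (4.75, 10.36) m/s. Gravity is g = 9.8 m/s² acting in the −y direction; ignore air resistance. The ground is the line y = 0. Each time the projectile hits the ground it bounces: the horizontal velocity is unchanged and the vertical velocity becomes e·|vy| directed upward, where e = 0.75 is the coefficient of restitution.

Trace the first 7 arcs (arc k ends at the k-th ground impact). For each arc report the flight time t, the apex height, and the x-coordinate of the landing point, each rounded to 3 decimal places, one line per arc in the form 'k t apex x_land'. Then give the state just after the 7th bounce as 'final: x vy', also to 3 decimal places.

1 3.117 20.786 14.805
2 3.089 11.692 29.479
3 2.317 6.577 40.486
4 1.738 3.699 48.740
5 1.303 2.081 54.931
6 0.978 1.171 59.574
7 0.733 0.658 63.057
final: 63.057 2.694

Arc 1: start y=15.310, vy=10.360 → t=3.117, apex=20.786, x_land=14.805, impact vy=-20.184
  bounce: vy ← 0.75·20.184 = 15.138
Arc 2: start y=0.000, vy=15.138 → t=3.089, apex=11.692, x_land=29.479, impact vy=-15.138
  bounce: vy ← 0.75·15.138 = 11.354
Arc 3: start y=0.000, vy=11.354 → t=2.317, apex=6.577, x_land=40.486, impact vy=-11.354
  bounce: vy ← 0.75·11.354 = 8.515
Arc 4: start y=0.000, vy=8.515 → t=1.738, apex=3.699, x_land=48.740, impact vy=-8.515
  bounce: vy ← 0.75·8.515 = 6.386
Arc 5: start y=0.000, vy=6.386 → t=1.303, apex=2.081, x_land=54.931, impact vy=-6.386
  bounce: vy ← 0.75·6.386 = 4.790
Arc 6: start y=0.000, vy=4.790 → t=0.978, apex=1.171, x_land=59.574, impact vy=-4.790
  bounce: vy ← 0.75·4.790 = 3.592
Arc 7: start y=0.000, vy=3.592 → t=0.733, apex=0.658, x_land=63.057, impact vy=-3.592
  bounce: vy ← 0.75·3.592 = 2.694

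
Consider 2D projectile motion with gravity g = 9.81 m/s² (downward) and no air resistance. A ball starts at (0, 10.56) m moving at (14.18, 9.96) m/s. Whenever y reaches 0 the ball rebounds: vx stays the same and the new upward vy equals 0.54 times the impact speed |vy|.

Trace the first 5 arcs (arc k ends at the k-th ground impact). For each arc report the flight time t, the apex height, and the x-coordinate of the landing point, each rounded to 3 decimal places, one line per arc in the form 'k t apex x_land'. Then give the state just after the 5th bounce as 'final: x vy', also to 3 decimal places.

1 2.800 15.616 39.698
2 1.927 4.554 67.024
3 1.041 1.328 81.779
4 0.562 0.387 89.747
5 0.303 0.113 94.050
final: 94.050 0.804

Arc 1: start y=10.560, vy=9.960 → t=2.800, apex=15.616, x_land=39.698, impact vy=-17.504
  bounce: vy ← 0.54·17.504 = 9.452
Arc 2: start y=0.000, vy=9.452 → t=1.927, apex=4.554, x_land=67.024, impact vy=-9.452
  bounce: vy ← 0.54·9.452 = 5.104
Arc 3: start y=0.000, vy=5.104 → t=1.041, apex=1.328, x_land=81.779, impact vy=-5.104
  bounce: vy ← 0.54·5.104 = 2.756
Arc 4: start y=0.000, vy=2.756 → t=0.562, apex=0.387, x_land=89.747, impact vy=-2.756
  bounce: vy ← 0.54·2.756 = 1.488
Arc 5: start y=0.000, vy=1.488 → t=0.303, apex=0.113, x_land=94.050, impact vy=-1.488
  bounce: vy ← 0.54·1.488 = 0.804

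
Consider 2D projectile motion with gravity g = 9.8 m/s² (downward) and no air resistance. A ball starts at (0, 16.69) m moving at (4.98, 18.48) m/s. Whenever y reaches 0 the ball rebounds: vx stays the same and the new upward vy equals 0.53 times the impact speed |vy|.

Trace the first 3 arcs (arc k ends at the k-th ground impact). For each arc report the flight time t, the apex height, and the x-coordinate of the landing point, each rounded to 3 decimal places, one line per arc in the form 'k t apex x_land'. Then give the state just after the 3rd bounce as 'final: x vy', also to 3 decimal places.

1 4.524 34.114 22.531
2 2.797 9.583 36.459
3 1.482 2.692 43.841
final: 43.841 3.850

Arc 1: start y=16.690, vy=18.480 → t=4.524, apex=34.114, x_land=22.531, impact vy=-25.858
  bounce: vy ← 0.53·25.858 = 13.705
Arc 2: start y=0.000, vy=13.705 → t=2.797, apex=9.583, x_land=36.459, impact vy=-13.705
  bounce: vy ← 0.53·13.705 = 7.264
Arc 3: start y=0.000, vy=7.264 → t=1.482, apex=2.692, x_land=43.841, impact vy=-7.264
  bounce: vy ← 0.53·7.264 = 3.850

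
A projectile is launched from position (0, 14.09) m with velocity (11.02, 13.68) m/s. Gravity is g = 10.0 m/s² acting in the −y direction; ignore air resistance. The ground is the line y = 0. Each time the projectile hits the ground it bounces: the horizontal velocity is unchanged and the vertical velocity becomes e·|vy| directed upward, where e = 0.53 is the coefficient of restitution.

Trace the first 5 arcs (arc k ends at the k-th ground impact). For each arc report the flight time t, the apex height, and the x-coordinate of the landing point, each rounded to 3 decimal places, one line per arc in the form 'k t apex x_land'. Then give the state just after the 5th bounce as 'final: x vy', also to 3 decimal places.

Arc 1: start y=14.090, vy=13.680 → t=3.534, apex=23.447, x_land=38.939, impact vy=-21.655
  bounce: vy ← 0.53·21.655 = 11.477
Arc 2: start y=0.000, vy=11.477 → t=2.295, apex=6.586, x_land=64.235, impact vy=-11.477
  bounce: vy ← 0.53·11.477 = 6.083
Arc 3: start y=0.000, vy=6.083 → t=1.217, apex=1.850, x_land=77.642, impact vy=-6.083
  bounce: vy ← 0.53·6.083 = 3.224
Arc 4: start y=0.000, vy=3.224 → t=0.645, apex=0.520, x_land=84.747, impact vy=-3.224
  bounce: vy ← 0.53·3.224 = 1.709
Arc 5: start y=0.000, vy=1.709 → t=0.342, apex=0.146, x_land=88.513, impact vy=-1.709
  bounce: vy ← 0.53·1.709 = 0.906

1 3.534 23.447 38.939
2 2.295 6.586 64.235
3 1.217 1.850 77.642
4 0.645 0.520 84.747
5 0.342 0.146 88.513
final: 88.513 0.906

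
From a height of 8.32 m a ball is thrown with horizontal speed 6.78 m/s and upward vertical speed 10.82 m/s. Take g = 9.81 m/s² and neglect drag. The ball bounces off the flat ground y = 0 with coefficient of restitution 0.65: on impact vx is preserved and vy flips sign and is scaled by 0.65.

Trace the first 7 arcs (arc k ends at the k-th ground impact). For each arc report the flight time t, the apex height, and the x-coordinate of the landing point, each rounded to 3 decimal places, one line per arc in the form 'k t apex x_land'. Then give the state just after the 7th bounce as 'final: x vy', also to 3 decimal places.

Arc 1: start y=8.320, vy=10.820 → t=2.810, apex=14.287, x_land=19.049, impact vy=-16.742
  bounce: vy ← 0.65·16.742 = 10.883
Arc 2: start y=0.000, vy=10.883 → t=2.219, apex=6.036, x_land=34.092, impact vy=-10.883
  bounce: vy ← 0.65·10.883 = 7.074
Arc 3: start y=0.000, vy=7.074 → t=1.442, apex=2.550, x_land=43.870, impact vy=-7.074
  bounce: vy ← 0.65·7.074 = 4.598
Arc 4: start y=0.000, vy=4.598 → t=0.937, apex=1.078, x_land=50.225, impact vy=-4.598
  bounce: vy ← 0.65·4.598 = 2.989
Arc 5: start y=0.000, vy=2.989 → t=0.609, apex=0.455, x_land=54.356, impact vy=-2.989
  bounce: vy ← 0.65·2.989 = 1.943
Arc 6: start y=0.000, vy=1.943 → t=0.396, apex=0.192, x_land=57.041, impact vy=-1.943
  bounce: vy ← 0.65·1.943 = 1.263
Arc 7: start y=0.000, vy=1.263 → t=0.257, apex=0.081, x_land=58.787, impact vy=-1.263
  bounce: vy ← 0.65·1.263 = 0.821

1 2.810 14.287 19.049
2 2.219 6.036 34.092
3 1.442 2.550 43.870
4 0.937 1.078 50.225
5 0.609 0.455 54.356
6 0.396 0.192 57.041
7 0.257 0.081 58.787
final: 58.787 0.821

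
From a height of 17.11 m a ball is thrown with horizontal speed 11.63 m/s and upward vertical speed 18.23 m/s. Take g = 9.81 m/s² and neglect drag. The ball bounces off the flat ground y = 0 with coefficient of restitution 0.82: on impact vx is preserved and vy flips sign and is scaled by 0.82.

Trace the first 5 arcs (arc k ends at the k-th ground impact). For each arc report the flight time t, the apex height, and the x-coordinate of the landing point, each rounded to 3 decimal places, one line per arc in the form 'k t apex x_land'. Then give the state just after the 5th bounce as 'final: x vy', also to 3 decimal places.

1 4.493 34.048 52.254
2 4.321 22.894 102.505
3 3.543 15.394 143.712
4 2.905 10.351 177.502
5 2.382 6.960 205.209
final: 205.209 9.582

Arc 1: start y=17.110, vy=18.230 → t=4.493, apex=34.048, x_land=52.254, impact vy=-25.846
  bounce: vy ← 0.82·25.846 = 21.194
Arc 2: start y=0.000, vy=21.194 → t=4.321, apex=22.894, x_land=102.505, impact vy=-21.194
  bounce: vy ← 0.82·21.194 = 17.379
Arc 3: start y=0.000, vy=17.379 → t=3.543, apex=15.394, x_land=143.712, impact vy=-17.379
  bounce: vy ← 0.82·17.379 = 14.251
Arc 4: start y=0.000, vy=14.251 → t=2.905, apex=10.351, x_land=177.502, impact vy=-14.251
  bounce: vy ← 0.82·14.251 = 11.686
Arc 5: start y=0.000, vy=11.686 → t=2.382, apex=6.960, x_land=205.209, impact vy=-11.686
  bounce: vy ← 0.82·11.686 = 9.582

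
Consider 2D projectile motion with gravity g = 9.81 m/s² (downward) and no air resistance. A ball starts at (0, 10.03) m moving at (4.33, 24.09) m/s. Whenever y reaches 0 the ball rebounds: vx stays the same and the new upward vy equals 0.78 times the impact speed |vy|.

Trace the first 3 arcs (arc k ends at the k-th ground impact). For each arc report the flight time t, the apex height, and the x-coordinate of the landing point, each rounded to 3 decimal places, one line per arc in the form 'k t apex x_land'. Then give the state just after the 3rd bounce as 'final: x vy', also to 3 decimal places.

1 5.297 39.608 22.937
2 4.433 24.098 42.132
3 3.458 14.661 57.104
final: 57.104 13.229

Arc 1: start y=10.030, vy=24.090 → t=5.297, apex=39.608, x_land=22.937, impact vy=-27.877
  bounce: vy ← 0.78·27.877 = 21.744
Arc 2: start y=0.000, vy=21.744 → t=4.433, apex=24.098, x_land=42.132, impact vy=-21.744
  bounce: vy ← 0.78·21.744 = 16.960
Arc 3: start y=0.000, vy=16.960 → t=3.458, apex=14.661, x_land=57.104, impact vy=-16.960
  bounce: vy ← 0.78·16.960 = 13.229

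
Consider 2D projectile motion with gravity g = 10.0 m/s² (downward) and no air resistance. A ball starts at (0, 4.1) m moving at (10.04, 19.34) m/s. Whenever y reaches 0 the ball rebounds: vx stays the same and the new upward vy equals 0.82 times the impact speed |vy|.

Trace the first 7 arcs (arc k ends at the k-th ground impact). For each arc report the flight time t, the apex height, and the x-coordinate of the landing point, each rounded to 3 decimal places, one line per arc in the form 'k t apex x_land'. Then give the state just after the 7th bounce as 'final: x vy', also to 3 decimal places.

1 4.069 22.802 40.858
2 3.502 15.332 76.020
3 2.872 10.309 104.853
4 2.355 6.932 128.496
5 1.931 4.661 147.884
6 1.583 3.134 163.781
7 1.298 2.107 176.817
final: 176.817 5.323

Arc 1: start y=4.100, vy=19.340 → t=4.069, apex=22.802, x_land=40.858, impact vy=-21.355
  bounce: vy ← 0.82·21.355 = 17.511
Arc 2: start y=0.000, vy=17.511 → t=3.502, apex=15.332, x_land=76.020, impact vy=-17.511
  bounce: vy ← 0.82·17.511 = 14.359
Arc 3: start y=0.000, vy=14.359 → t=2.872, apex=10.309, x_land=104.853, impact vy=-14.359
  bounce: vy ← 0.82·14.359 = 11.774
Arc 4: start y=0.000, vy=11.774 → t=2.355, apex=6.932, x_land=128.496, impact vy=-11.774
  bounce: vy ← 0.82·11.774 = 9.655
Arc 5: start y=0.000, vy=9.655 → t=1.931, apex=4.661, x_land=147.884, impact vy=-9.655
  bounce: vy ← 0.82·9.655 = 7.917
Arc 6: start y=0.000, vy=7.917 → t=1.583, apex=3.134, x_land=163.781, impact vy=-7.917
  bounce: vy ← 0.82·7.917 = 6.492
Arc 7: start y=0.000, vy=6.492 → t=1.298, apex=2.107, x_land=176.817, impact vy=-6.492
  bounce: vy ← 0.82·6.492 = 5.323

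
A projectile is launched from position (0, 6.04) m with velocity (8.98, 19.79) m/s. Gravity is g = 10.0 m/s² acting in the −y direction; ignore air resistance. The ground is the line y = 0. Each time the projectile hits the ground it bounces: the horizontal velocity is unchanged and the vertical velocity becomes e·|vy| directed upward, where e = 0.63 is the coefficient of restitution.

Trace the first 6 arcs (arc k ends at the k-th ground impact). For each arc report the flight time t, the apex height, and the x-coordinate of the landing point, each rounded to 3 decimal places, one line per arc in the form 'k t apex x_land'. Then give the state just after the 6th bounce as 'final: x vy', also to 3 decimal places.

1 4.243 25.622 38.100
2 2.852 10.169 63.713
3 1.797 4.036 79.850
4 1.132 1.602 90.016
5 0.713 0.636 96.420
6 0.449 0.252 100.455
final: 100.455 1.415

Arc 1: start y=6.040, vy=19.790 → t=4.243, apex=25.622, x_land=38.100, impact vy=-22.637
  bounce: vy ← 0.63·22.637 = 14.261
Arc 2: start y=0.000, vy=14.261 → t=2.852, apex=10.169, x_land=63.713, impact vy=-14.261
  bounce: vy ← 0.63·14.261 = 8.985
Arc 3: start y=0.000, vy=8.985 → t=1.797, apex=4.036, x_land=79.850, impact vy=-8.985
  bounce: vy ← 0.63·8.985 = 5.660
Arc 4: start y=0.000, vy=5.660 → t=1.132, apex=1.602, x_land=90.016, impact vy=-5.660
  bounce: vy ← 0.63·5.660 = 3.566
Arc 5: start y=0.000, vy=3.566 → t=0.713, apex=0.636, x_land=96.420, impact vy=-3.566
  bounce: vy ← 0.63·3.566 = 2.247
Arc 6: start y=0.000, vy=2.247 → t=0.449, apex=0.252, x_land=100.455, impact vy=-2.247
  bounce: vy ← 0.63·2.247 = 1.415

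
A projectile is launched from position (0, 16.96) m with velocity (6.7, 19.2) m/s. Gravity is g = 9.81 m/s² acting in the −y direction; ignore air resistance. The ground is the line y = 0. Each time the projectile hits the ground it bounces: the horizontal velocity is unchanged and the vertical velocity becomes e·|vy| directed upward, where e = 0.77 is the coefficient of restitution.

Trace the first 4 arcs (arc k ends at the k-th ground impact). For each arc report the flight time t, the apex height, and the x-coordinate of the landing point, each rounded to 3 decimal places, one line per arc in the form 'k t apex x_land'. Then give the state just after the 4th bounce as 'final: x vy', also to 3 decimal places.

Arc 1: start y=16.960, vy=19.200 → t=4.657, apex=35.749, x_land=31.201, impact vy=-26.484
  bounce: vy ← 0.77·26.484 = 20.393
Arc 2: start y=0.000, vy=20.393 → t=4.158, apex=21.196, x_land=59.056, impact vy=-20.393
  bounce: vy ← 0.77·20.393 = 15.702
Arc 3: start y=0.000, vy=15.702 → t=3.201, apex=12.567, x_land=80.505, impact vy=-15.702
  bounce: vy ← 0.77·15.702 = 12.091
Arc 4: start y=0.000, vy=12.091 → t=2.465, apex=7.451, x_land=97.020, impact vy=-12.091
  bounce: vy ← 0.77·12.091 = 9.310

1 4.657 35.749 31.201
2 4.158 21.196 59.056
3 3.201 12.567 80.505
4 2.465 7.451 97.020
final: 97.020 9.310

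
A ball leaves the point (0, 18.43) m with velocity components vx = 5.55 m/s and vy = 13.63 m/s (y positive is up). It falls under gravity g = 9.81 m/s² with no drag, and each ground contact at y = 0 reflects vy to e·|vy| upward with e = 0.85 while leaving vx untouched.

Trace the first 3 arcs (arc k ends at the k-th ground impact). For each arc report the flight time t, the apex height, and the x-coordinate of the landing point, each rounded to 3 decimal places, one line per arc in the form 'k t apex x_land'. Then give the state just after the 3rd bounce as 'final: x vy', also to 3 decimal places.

1 3.774 27.899 20.947
2 4.054 20.157 43.449
3 3.446 14.563 62.576
final: 62.576 14.368

Arc 1: start y=18.430, vy=13.630 → t=3.774, apex=27.899, x_land=20.947, impact vy=-23.396
  bounce: vy ← 0.85·23.396 = 19.887
Arc 2: start y=0.000, vy=19.887 → t=4.054, apex=20.157, x_land=43.449, impact vy=-19.887
  bounce: vy ← 0.85·19.887 = 16.904
Arc 3: start y=0.000, vy=16.904 → t=3.446, apex=14.563, x_land=62.576, impact vy=-16.904
  bounce: vy ← 0.85·16.904 = 14.368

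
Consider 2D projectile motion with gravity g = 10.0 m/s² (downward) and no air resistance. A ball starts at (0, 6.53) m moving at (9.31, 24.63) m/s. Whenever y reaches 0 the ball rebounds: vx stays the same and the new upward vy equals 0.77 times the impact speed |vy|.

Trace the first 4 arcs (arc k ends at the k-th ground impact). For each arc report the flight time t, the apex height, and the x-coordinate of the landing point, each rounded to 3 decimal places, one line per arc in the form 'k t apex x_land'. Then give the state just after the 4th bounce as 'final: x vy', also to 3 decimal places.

Arc 1: start y=6.530, vy=24.630 → t=5.178, apex=36.862, x_land=48.209, impact vy=-27.152
  bounce: vy ← 0.77·27.152 = 20.907
Arc 2: start y=0.000, vy=20.907 → t=4.181, apex=21.855, x_land=87.138, impact vy=-20.907
  bounce: vy ← 0.77·20.907 = 16.098
Arc 3: start y=0.000, vy=16.098 → t=3.220, apex=12.958, x_land=117.114, impact vy=-16.098
  bounce: vy ← 0.77·16.098 = 12.396
Arc 4: start y=0.000, vy=12.396 → t=2.479, apex=7.683, x_land=140.195, impact vy=-12.396
  bounce: vy ← 0.77·12.396 = 9.545

1 5.178 36.862 48.209
2 4.181 21.855 87.138
3 3.220 12.958 117.114
4 2.479 7.683 140.195
final: 140.195 9.545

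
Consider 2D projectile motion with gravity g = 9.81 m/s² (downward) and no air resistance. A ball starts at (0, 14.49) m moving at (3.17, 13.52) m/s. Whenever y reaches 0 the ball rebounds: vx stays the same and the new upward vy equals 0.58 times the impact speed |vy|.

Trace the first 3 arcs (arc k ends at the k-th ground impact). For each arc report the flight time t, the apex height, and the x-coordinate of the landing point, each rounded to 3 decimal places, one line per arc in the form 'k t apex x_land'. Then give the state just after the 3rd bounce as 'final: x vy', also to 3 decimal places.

1 3.581 23.807 11.353
2 2.556 8.009 19.454
3 1.482 2.694 24.152
final: 24.152 4.217

Arc 1: start y=14.490, vy=13.520 → t=3.581, apex=23.807, x_land=11.353, impact vy=-21.612
  bounce: vy ← 0.58·21.612 = 12.535
Arc 2: start y=0.000, vy=12.535 → t=2.556, apex=8.009, x_land=19.454, impact vy=-12.535
  bounce: vy ← 0.58·12.535 = 7.270
Arc 3: start y=0.000, vy=7.270 → t=1.482, apex=2.694, x_land=24.152, impact vy=-7.270
  bounce: vy ← 0.58·7.270 = 4.217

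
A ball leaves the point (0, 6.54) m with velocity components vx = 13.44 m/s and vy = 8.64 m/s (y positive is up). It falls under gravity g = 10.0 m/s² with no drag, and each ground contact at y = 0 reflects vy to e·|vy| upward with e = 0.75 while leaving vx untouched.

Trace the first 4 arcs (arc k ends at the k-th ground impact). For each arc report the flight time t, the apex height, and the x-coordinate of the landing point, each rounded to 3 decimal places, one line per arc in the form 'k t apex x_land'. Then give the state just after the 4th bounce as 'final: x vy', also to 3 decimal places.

Arc 1: start y=6.540, vy=8.640 → t=2.297, apex=10.272, x_land=30.876, impact vy=-14.334
  bounce: vy ← 0.75·14.334 = 10.750
Arc 2: start y=0.000, vy=10.750 → t=2.150, apex=5.778, x_land=59.773, impact vy=-10.750
  bounce: vy ← 0.75·10.750 = 8.063
Arc 3: start y=0.000, vy=8.063 → t=1.613, apex=3.250, x_land=81.445, impact vy=-8.063
  bounce: vy ← 0.75·8.063 = 6.047
Arc 4: start y=0.000, vy=6.047 → t=1.209, apex=1.828, x_land=97.699, impact vy=-6.047
  bounce: vy ← 0.75·6.047 = 4.535

1 2.297 10.272 30.876
2 2.150 5.778 59.773
3 1.613 3.250 81.445
4 1.209 1.828 97.699
final: 97.699 4.535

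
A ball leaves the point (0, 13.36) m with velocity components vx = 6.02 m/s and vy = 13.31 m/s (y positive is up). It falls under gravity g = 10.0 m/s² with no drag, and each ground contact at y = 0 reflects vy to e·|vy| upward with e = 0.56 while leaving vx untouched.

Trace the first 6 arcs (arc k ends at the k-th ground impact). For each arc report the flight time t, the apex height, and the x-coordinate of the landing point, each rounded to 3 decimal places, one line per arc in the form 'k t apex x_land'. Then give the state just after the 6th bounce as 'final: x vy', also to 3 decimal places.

1 3.439 22.218 20.703
2 2.361 6.968 34.915
3 1.322 2.185 42.875
4 0.740 0.685 47.332
5 0.415 0.215 49.828
6 0.232 0.067 51.226
final: 51.226 0.650

Arc 1: start y=13.360, vy=13.310 → t=3.439, apex=22.218, x_land=20.703, impact vy=-21.080
  bounce: vy ← 0.56·21.080 = 11.805
Arc 2: start y=0.000, vy=11.805 → t=2.361, apex=6.968, x_land=34.915, impact vy=-11.805
  bounce: vy ← 0.56·11.805 = 6.611
Arc 3: start y=0.000, vy=6.611 → t=1.322, apex=2.185, x_land=42.875, impact vy=-6.611
  bounce: vy ← 0.56·6.611 = 3.702
Arc 4: start y=0.000, vy=3.702 → t=0.740, apex=0.685, x_land=47.332, impact vy=-3.702
  bounce: vy ← 0.56·3.702 = 2.073
Arc 5: start y=0.000, vy=2.073 → t=0.415, apex=0.215, x_land=49.828, impact vy=-2.073
  bounce: vy ← 0.56·2.073 = 1.161
Arc 6: start y=0.000, vy=1.161 → t=0.232, apex=0.067, x_land=51.226, impact vy=-1.161
  bounce: vy ← 0.56·1.161 = 0.650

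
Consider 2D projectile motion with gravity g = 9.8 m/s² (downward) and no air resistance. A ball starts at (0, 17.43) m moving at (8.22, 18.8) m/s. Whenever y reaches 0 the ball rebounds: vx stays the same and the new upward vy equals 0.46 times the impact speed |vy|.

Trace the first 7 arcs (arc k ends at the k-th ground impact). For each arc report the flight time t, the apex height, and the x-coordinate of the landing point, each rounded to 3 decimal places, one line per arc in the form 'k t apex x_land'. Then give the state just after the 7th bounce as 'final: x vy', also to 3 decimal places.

1 4.609 35.463 37.883
2 2.475 7.504 58.227
3 1.139 1.588 67.586
4 0.524 0.336 71.890
5 0.241 0.071 73.871
6 0.111 0.015 74.782
7 0.051 0.003 75.201
final: 75.201 0.115

Arc 1: start y=17.430, vy=18.800 → t=4.609, apex=35.463, x_land=37.883, impact vy=-26.364
  bounce: vy ← 0.46·26.364 = 12.128
Arc 2: start y=0.000, vy=12.128 → t=2.475, apex=7.504, x_land=58.227, impact vy=-12.128
  bounce: vy ← 0.46·12.128 = 5.579
Arc 3: start y=0.000, vy=5.579 → t=1.139, apex=1.588, x_land=67.586, impact vy=-5.579
  bounce: vy ← 0.46·5.579 = 2.566
Arc 4: start y=0.000, vy=2.566 → t=0.524, apex=0.336, x_land=71.890, impact vy=-2.566
  bounce: vy ← 0.46·2.566 = 1.180
Arc 5: start y=0.000, vy=1.180 → t=0.241, apex=0.071, x_land=73.871, impact vy=-1.180
  bounce: vy ← 0.46·1.180 = 0.543
Arc 6: start y=0.000, vy=0.543 → t=0.111, apex=0.015, x_land=74.782, impact vy=-0.543
  bounce: vy ← 0.46·0.543 = 0.250
Arc 7: start y=0.000, vy=0.250 → t=0.051, apex=0.003, x_land=75.201, impact vy=-0.250
  bounce: vy ← 0.46·0.250 = 0.115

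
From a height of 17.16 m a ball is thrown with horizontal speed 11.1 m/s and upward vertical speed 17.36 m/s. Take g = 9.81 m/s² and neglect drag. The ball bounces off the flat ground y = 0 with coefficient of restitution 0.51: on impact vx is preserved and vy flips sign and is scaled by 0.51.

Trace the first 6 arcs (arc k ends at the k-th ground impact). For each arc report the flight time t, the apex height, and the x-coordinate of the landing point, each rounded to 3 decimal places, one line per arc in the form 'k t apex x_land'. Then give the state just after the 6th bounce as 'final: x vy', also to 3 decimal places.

1 4.345 32.520 48.224
2 2.626 8.459 77.377
3 1.339 2.200 92.245
4 0.683 0.572 99.828
5 0.348 0.149 103.695
6 0.178 0.039 105.667
final: 105.667 0.444

Arc 1: start y=17.160, vy=17.360 → t=4.345, apex=32.520, x_land=48.224, impact vy=-25.260
  bounce: vy ← 0.51·25.260 = 12.882
Arc 2: start y=0.000, vy=12.882 → t=2.626, apex=8.459, x_land=77.377, impact vy=-12.882
  bounce: vy ← 0.51·12.882 = 6.570
Arc 3: start y=0.000, vy=6.570 → t=1.339, apex=2.200, x_land=92.245, impact vy=-6.570
  bounce: vy ← 0.51·6.570 = 3.351
Arc 4: start y=0.000, vy=3.351 → t=0.683, apex=0.572, x_land=99.828, impact vy=-3.351
  bounce: vy ← 0.51·3.351 = 1.709
Arc 5: start y=0.000, vy=1.709 → t=0.348, apex=0.149, x_land=103.695, impact vy=-1.709
  bounce: vy ← 0.51·1.709 = 0.872
Arc 6: start y=0.000, vy=0.872 → t=0.178, apex=0.039, x_land=105.667, impact vy=-0.872
  bounce: vy ← 0.51·0.872 = 0.444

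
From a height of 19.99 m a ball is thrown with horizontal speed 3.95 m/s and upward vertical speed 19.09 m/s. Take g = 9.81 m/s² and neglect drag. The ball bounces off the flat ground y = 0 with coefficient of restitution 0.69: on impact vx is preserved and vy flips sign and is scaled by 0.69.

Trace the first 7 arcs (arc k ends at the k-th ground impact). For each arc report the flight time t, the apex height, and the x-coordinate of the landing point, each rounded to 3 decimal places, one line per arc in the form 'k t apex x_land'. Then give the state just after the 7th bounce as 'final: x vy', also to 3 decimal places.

Arc 1: start y=19.990, vy=19.090 → t=4.750, apex=38.564, x_land=18.762, impact vy=-27.507
  bounce: vy ← 0.69·27.507 = 18.980
Arc 2: start y=0.000, vy=18.980 → t=3.869, apex=18.360, x_land=34.047, impact vy=-18.980
  bounce: vy ← 0.69·18.980 = 13.096
Arc 3: start y=0.000, vy=13.096 → t=2.670, apex=8.741, x_land=44.593, impact vy=-13.096
  bounce: vy ← 0.69·13.096 = 9.036
Arc 4: start y=0.000, vy=9.036 → t=1.842, apex=4.162, x_land=51.870, impact vy=-9.036
  bounce: vy ← 0.69·9.036 = 6.235
Arc 5: start y=0.000, vy=6.235 → t=1.271, apex=1.981, x_land=56.891, impact vy=-6.235
  bounce: vy ← 0.69·6.235 = 4.302
Arc 6: start y=0.000, vy=4.302 → t=0.877, apex=0.943, x_land=60.356, impact vy=-4.302
  bounce: vy ← 0.69·4.302 = 2.968
Arc 7: start y=0.000, vy=2.968 → t=0.605, apex=0.449, x_land=62.746, impact vy=-2.968
  bounce: vy ← 0.69·2.968 = 2.048

1 4.750 38.564 18.762
2 3.869 18.360 34.047
3 2.670 8.741 44.593
4 1.842 4.162 51.870
5 1.271 1.981 56.891
6 0.877 0.943 60.356
7 0.605 0.449 62.746
final: 62.746 2.048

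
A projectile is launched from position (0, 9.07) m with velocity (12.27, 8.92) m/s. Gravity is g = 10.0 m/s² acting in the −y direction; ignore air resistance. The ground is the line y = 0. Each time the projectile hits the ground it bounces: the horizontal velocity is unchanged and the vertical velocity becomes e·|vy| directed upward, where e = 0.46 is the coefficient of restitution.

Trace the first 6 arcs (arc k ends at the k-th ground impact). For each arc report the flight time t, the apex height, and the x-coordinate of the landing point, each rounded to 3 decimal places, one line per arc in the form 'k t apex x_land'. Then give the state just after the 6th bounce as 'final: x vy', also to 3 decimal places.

Arc 1: start y=9.070, vy=8.920 → t=2.507, apex=13.048, x_land=30.766, impact vy=-16.154
  bounce: vy ← 0.46·16.154 = 7.431
Arc 2: start y=0.000, vy=7.431 → t=1.486, apex=2.761, x_land=49.002, impact vy=-7.431
  bounce: vy ← 0.46·7.431 = 3.418
Arc 3: start y=0.000, vy=3.418 → t=0.684, apex=0.584, x_land=57.391, impact vy=-3.418
  bounce: vy ← 0.46·3.418 = 1.572
Arc 4: start y=0.000, vy=1.572 → t=0.314, apex=0.124, x_land=61.249, impact vy=-1.572
  bounce: vy ← 0.46·1.572 = 0.723
Arc 5: start y=0.000, vy=0.723 → t=0.145, apex=0.026, x_land=63.024, impact vy=-0.723
  bounce: vy ← 0.46·0.723 = 0.333
Arc 6: start y=0.000, vy=0.333 → t=0.067, apex=0.006, x_land=63.841, impact vy=-0.333
  bounce: vy ← 0.46·0.333 = 0.153

1 2.507 13.048 30.766
2 1.486 2.761 49.002
3 0.684 0.584 57.391
4 0.314 0.124 61.249
5 0.145 0.026 63.024
6 0.067 0.006 63.841
final: 63.841 0.153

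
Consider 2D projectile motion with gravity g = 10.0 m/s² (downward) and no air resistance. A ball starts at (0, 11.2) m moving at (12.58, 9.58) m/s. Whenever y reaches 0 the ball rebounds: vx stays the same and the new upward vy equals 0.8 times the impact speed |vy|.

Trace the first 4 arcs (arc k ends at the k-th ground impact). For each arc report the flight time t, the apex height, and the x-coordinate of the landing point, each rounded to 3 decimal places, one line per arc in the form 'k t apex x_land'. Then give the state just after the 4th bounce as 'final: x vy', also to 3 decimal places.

Arc 1: start y=11.200, vy=9.580 → t=2.735, apex=15.789, x_land=34.406, impact vy=-17.770
  bounce: vy ← 0.8·17.770 = 14.216
Arc 2: start y=0.000, vy=14.216 → t=2.843, apex=10.105, x_land=70.174, impact vy=-14.216
  bounce: vy ← 0.8·14.216 = 11.373
Arc 3: start y=0.000, vy=11.373 → t=2.275, apex=6.467, x_land=98.788, impact vy=-11.373
  bounce: vy ← 0.8·11.373 = 9.098
Arc 4: start y=0.000, vy=9.098 → t=1.820, apex=4.139, x_land=121.680, impact vy=-9.098
  bounce: vy ← 0.8·9.098 = 7.279

1 2.735 15.789 34.406
2 2.843 10.105 70.174
3 2.275 6.467 98.788
4 1.820 4.139 121.680
final: 121.680 7.279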